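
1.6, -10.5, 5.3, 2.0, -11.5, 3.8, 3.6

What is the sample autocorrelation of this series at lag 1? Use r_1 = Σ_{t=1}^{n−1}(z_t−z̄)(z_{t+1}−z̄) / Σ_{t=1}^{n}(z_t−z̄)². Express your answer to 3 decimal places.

-0.415

Mean z̄ = (1.6 − 10.5 + 5.3 + 2.0 − 11.5 + 3.8 + 3.6)/7 = -0.8143
Deviations from mean: 2.4143, -9.6857, 6.1143, 2.8143, -10.6857, 4.6143, 4.4143
Σ(z_t−z̄)(z_{t+1}−z̄) = (-23.3841) + (-59.2212) + (17.2073) + (-30.0727) + (-49.3069) + (20.3688) = -124.4088
Denominator Σ(z_t−z̄)² = 299.9086
r_1 = -124.4088 / 299.9086 = -0.415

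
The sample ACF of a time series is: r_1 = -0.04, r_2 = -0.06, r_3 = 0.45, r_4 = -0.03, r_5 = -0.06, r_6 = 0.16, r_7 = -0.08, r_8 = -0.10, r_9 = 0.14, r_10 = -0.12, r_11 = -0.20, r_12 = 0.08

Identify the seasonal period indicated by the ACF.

The largest autocorrelation is r_3 = 0.45, with a weaker echo at lag 6 (0.16); the remaining lags stay at or below 0.14.
The dominant spike at lag 3 indicates a seasonal period of 3.

3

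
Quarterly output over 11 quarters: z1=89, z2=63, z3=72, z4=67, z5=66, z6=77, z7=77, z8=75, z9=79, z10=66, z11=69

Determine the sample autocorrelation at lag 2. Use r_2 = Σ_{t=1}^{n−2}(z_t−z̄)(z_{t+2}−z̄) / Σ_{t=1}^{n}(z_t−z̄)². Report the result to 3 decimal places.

-0.011

Mean z̄ = (89 + 63 + 72 + 67 + 66 + 77 + 77 + 75 + 79 + 66 + 69)/11 = 72.7273
Numerator Σ_{t=1}^{9}(z_t−z̄)(z_{t+2}−z̄) = -6.6033
Denominator Σ(z_t−z̄)² = 578.1818
r_2 = -6.6033 / 578.1818 = -0.011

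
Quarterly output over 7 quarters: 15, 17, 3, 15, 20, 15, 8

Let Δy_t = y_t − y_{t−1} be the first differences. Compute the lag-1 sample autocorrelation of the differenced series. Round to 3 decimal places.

-0.298

First differences Δy: 2, -14, 12, 5, -5, -7
Mean of differences = -1.1667
Numerator Σ(Δy_t−Δȳ)(Δy_{t+1}−Δȳ) = -129.6944
Denominator Σ(Δy_t−Δȳ)² = 434.8333
r_1(Δy) = -129.6944 / 434.8333 = -0.298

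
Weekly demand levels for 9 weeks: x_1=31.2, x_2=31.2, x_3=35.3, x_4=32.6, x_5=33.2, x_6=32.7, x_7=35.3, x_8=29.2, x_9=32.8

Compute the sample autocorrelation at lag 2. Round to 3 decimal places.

-0.013

Mean x̄ = (31.2 + 31.2 + 35.3 + 32.6 + 33.2 + 32.7 + 35.3 + 29.2 + 32.8)/9 = 32.6111
Numerator Σ_{t=1}^{7}(x_t−x̄)(x_{t+2}−x̄) = -0.4080
Denominator Σ(x_t−x̄)² = 30.4689
r_2 = -0.4080 / 30.4689 = -0.013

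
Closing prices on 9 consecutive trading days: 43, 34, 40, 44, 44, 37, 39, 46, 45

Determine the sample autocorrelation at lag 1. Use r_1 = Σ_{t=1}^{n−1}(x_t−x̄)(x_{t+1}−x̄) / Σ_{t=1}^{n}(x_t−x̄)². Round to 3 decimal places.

0.045

Mean x̄ = (43 + 34 + 40 + 44 + 44 + 37 + 39 + 46 + 45)/9 = 41.3333
Numerator Σ_{t=1}^{8}(x_t−x̄)(x_{t+1}−x̄) = 5.8889
Denominator Σ(x_t−x̄)² = 132.0000
r_1 = 5.8889 / 132.0000 = 0.045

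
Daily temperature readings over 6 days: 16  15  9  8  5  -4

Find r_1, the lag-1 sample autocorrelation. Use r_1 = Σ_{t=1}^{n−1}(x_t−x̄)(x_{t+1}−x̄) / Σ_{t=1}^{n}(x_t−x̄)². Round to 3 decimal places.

Mean x̄ = (16 + 15 + 9 + 8 + 5 − 4)/6 = 8.1667
Σ(x_t−x̄)(x_{t+1}−x̄) = (53.5278) + (5.6944) + (-0.1389) + (0.5278) + (38.5278) = 98.1389
Denominator Σ(x_t−x̄)² = 266.8333
r_1 = 98.1389 / 266.8333 = 0.368

0.368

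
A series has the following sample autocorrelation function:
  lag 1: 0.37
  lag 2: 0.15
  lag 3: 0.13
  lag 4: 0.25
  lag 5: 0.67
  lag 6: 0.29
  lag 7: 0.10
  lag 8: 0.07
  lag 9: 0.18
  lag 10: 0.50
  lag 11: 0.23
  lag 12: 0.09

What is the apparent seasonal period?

5

The largest autocorrelation is r_5 = 0.67, with a weaker echo at lag 10 (0.50); the remaining lags stay at or below 0.37. The elevated value at lag 1 (0.37), dropping to 0.15 at lag 2, reflects decaying short-term dependence rather than seasonality.
The dominant spike at lag 5 indicates a seasonal period of 5.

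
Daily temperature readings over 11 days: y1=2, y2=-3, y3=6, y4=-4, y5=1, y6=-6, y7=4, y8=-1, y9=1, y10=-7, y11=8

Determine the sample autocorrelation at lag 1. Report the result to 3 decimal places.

-0.641

Mean ȳ = (2 − 3 + 6 − 4 + 1 − 6 + 4 − 1 + 1 − 7 + 8)/11 = 0.0909
Numerator Σ_{t=1}^{10}(y_t−ȳ)(y_{t+1}−ȳ) = -149.1901
Denominator Σ(y_t−ȳ)² = 232.9091
r_1 = -149.1901 / 232.9091 = -0.641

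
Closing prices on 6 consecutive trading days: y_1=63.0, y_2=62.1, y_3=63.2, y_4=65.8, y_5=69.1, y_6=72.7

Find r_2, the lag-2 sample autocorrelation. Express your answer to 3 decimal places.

-0.010

Mean ȳ = (63.0 + 62.1 + 63.2 + 65.8 + 69.1 + 72.7)/6 = 65.9833
Σ(y_t−ȳ)(y_{t+2}−ȳ) = (8.3036) + (0.7119) + (-8.6747) + (-1.2314) = -0.8906
Denominator Σ(y_t−ȳ)² = 86.5883
r_2 = -0.8906 / 86.5883 = -0.010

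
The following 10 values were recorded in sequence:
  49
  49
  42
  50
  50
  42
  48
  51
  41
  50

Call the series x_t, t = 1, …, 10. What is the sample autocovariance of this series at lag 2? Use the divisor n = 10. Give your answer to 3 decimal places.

-4.528

Mean x̄ = (49 + 49 + 42 + 50 + 50 + 42 + 48 + 51 + 41 + 50)/10 = 47.2000
Σ_{t=1}^{8}(x_t−x̄)(x_{t+2}−x̄) = -45.2800
γ_2 = -45.2800 / 10 = -4.528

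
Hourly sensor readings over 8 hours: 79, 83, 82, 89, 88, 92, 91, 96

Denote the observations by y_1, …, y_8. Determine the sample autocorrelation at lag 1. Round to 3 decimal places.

0.449

Mean ȳ = (79 + 83 + 82 + 89 + 88 + 92 + 91 + 96)/8 = 87.5000
Deviations from mean: -8.5000, -4.5000, -5.5000, 1.5000, 0.5000, 4.5000, 3.5000, 8.5000
Numerator Σ_{t=1}^{7}(y_t−ȳ)(y_{t+1}−ȳ) = 103.2500
Denominator Σ(y_t−ȳ)² = 230.0000
r_1 = 103.2500 / 230.0000 = 0.449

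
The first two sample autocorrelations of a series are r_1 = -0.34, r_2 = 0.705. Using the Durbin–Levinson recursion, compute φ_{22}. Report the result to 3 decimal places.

0.666

φ_{22} = (r_2 − r_1²) / (1 − r_1²)
r_1² = (-0.34)² = 0.1156
Numerator = 0.705 − 0.1156 = 0.5894; denominator = 1 − 0.1156 = 0.8844
φ_{22} = 0.5894 / 0.8844 = 0.666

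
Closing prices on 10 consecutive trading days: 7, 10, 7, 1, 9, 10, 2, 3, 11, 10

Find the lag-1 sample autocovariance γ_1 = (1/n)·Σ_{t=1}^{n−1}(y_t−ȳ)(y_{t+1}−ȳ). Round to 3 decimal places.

Mean ȳ = (7 + 10 + 7 + 1 + 9 + 10 + 2 + 3 + 11 + 10)/10 = 7.0000
Σ_{t=1}^{9}(y_t−ȳ)(y_{t+1}−ȳ) = -5.0000
γ_1 = -5.0000 / 10 = -0.500

-0.500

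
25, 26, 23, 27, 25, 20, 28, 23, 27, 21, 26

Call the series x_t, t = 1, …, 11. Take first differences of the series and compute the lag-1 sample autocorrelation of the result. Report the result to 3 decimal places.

-0.754

First differences Δx: 1, -3, 4, -2, -5, 8, -5, 4, -6, 5
Mean of differences = 0.1000
Numerator Σ(Δx_t−Δx̄)(Δx_{t+1}−Δx̄) = -166.5100
Denominator Σ(Δx_t−Δx̄)² = 220.9000
r_1(Δx) = -166.5100 / 220.9000 = -0.754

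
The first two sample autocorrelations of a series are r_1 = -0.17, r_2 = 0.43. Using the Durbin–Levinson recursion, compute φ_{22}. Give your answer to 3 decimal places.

0.413

φ_{22} = (r_2 − r_1²) / (1 − r_1²)
r_1² = (-0.17)² = 0.0289
Numerator = 0.43 − 0.0289 = 0.4011; denominator = 1 − 0.0289 = 0.9711
φ_{22} = 0.4011 / 0.9711 = 0.413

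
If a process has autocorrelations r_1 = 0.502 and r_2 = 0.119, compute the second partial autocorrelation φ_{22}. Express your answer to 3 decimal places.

φ_{22} = (r_2 − r_1²) / (1 − r_1²)
r_1² = (0.502)² = 0.252004
Numerator = 0.119 − 0.2520 = -0.1330; denominator = 1 − 0.2520 = 0.7480
φ_{22} = -0.1330 / 0.7480 = -0.178

-0.178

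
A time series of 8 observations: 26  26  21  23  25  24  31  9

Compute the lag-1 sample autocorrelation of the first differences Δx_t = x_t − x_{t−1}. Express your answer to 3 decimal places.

-0.310

First differences Δx: 0, -5, 2, 2, -1, 7, -22
Mean of differences = -2.4286
Numerator Σ(Δx_t−Δx̄)(Δx_{t+1}−Δx̄) = -162.7551
Denominator Σ(Δx_t−Δx̄)² = 525.7143
r_1(Δx) = -162.7551 / 525.7143 = -0.310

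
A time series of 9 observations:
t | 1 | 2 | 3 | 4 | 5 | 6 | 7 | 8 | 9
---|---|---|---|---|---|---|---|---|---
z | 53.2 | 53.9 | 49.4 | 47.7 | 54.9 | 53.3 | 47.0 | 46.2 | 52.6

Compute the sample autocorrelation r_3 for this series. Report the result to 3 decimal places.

-0.014

Mean z̄ = (53.2 + 53.9 + 49.4 + 47.7 + 54.9 + 53.3 + 47.0 + 46.2 + 52.6)/9 = 50.9111
Σ(z_t−z̄)(z_{t+3}−z̄) = (-7.3499) + (11.9223) + (-3.6099) + (12.5590) + (-18.7921) + (4.0346) = -1.2359
Denominator Σ(z_t−z̄)² = 88.7289
r_3 = -1.2359 / 88.7289 = -0.014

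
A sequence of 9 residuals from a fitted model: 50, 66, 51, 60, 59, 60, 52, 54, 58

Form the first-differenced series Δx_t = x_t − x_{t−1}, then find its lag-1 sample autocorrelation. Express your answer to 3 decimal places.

First differences Δx: 16, -15, 9, -1, 1, -8, 2, 4
Mean of differences = 1.0000
Numerator Σ(Δx_t−Δx̄)(Δx_{t+1}−Δx̄) = -390.0000
Denominator Σ(Δx_t−Δx̄)² = 640.0000
r_1(Δx) = -390.0000 / 640.0000 = -0.609

-0.609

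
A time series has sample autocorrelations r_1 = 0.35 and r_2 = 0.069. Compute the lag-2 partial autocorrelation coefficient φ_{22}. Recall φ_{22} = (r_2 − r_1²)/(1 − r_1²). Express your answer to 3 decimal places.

-0.061

φ_{22} = (r_2 − r_1²) / (1 − r_1²)
r_1² = (0.35)² = 0.1225
Numerator = 0.069 − 0.1225 = -0.0535; denominator = 1 − 0.1225 = 0.8775
φ_{22} = -0.0535 / 0.8775 = -0.061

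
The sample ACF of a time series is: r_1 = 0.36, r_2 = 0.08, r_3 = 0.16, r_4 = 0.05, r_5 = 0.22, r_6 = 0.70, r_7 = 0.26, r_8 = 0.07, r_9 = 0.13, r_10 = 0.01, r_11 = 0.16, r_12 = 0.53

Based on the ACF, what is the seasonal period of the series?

The largest autocorrelation is r_6 = 0.70, with a weaker echo at lag 12 (0.53); the remaining lags stay at or below 0.36. The elevated value at lag 1 (0.36), dropping to 0.08 at lag 2, reflects decaying short-term dependence rather than seasonality.
The dominant spike at lag 6 indicates a seasonal period of 6.

6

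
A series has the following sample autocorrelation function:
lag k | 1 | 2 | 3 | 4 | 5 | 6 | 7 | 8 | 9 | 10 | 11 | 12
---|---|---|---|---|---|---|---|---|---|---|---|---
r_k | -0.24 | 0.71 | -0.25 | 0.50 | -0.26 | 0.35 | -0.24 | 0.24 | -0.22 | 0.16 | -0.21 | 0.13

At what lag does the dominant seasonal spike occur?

The largest autocorrelation is r_2 = 0.71, with weaker echoes at lags 4 (0.50), 6 (0.35), 8 (0.24) and 10 (0.16); the remaining lags stay at or below 0.13.
The dominant spike at lag 2 indicates a seasonal period of 2.

2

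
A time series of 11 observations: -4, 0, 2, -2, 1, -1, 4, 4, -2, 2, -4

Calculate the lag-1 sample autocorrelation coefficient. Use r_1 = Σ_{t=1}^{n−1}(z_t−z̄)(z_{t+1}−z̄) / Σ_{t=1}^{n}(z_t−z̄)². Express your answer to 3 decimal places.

-0.183

Mean z̄ = (-4 + 0 + 2 − 2 + 1 − 1 + 4 + 4 − 2 + 2 − 4)/11 = 0.0000
Numerator Σ_{t=1}^{10}(z_t−z̄)(z_{t+1}−z̄) = -15.0000
Denominator Σ(z_t−z̄)² = 82.0000
r_1 = -15.0000 / 82.0000 = -0.183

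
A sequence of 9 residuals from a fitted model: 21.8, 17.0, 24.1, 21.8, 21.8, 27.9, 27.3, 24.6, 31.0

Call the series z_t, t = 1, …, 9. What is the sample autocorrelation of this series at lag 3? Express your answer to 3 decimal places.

0.284

Mean z̄ = (21.8 + 17.0 + 24.1 + 21.8 + 21.8 + 27.9 + 27.3 + 24.6 + 31.0)/9 = 24.1444
Numerator Σ_{t=1}^{6}(z_t−z̄)(z_{t+3}−z̄) = 39.3596
Denominator Σ(z_t−z̄)² = 138.8022
r_3 = 39.3596 / 138.8022 = 0.284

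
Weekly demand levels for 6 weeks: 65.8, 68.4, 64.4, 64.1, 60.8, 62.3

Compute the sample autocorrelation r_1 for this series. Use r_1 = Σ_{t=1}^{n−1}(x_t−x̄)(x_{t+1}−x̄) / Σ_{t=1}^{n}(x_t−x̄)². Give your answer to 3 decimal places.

0.403

Mean x̄ = (65.8 + 68.4 + 64.4 + 64.1 + 60.8 + 62.3)/6 = 64.3000
Numerator Σ_{t=1}^{5}(x_t−x̄)(x_{t+1}−x̄) = 14.2400
Denominator Σ(x_t−x̄)² = 35.3600
r_1 = 14.2400 / 35.3600 = 0.403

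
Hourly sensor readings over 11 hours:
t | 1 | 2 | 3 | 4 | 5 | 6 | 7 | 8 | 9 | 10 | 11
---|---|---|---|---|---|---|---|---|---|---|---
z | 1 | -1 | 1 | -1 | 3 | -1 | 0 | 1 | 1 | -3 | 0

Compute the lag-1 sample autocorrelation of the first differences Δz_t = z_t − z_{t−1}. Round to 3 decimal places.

First differences Δz: -2, 2, -2, 4, -4, 1, 1, 0, -4, 3
Mean of differences = -0.1000
Numerator Σ(Δz_t−Δz̄)(Δz_{t+1}−Δz̄) = -47.2100
Denominator Σ(Δz_t−Δz̄)² = 70.9000
r_1(Δz) = -47.2100 / 70.9000 = -0.666

-0.666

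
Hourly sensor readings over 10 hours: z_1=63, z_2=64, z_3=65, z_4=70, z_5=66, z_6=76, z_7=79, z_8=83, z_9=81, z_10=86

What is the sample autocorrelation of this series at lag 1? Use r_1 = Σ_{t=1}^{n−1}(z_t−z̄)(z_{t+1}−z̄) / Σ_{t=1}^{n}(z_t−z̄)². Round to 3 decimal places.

Mean z̄ = (63 + 64 + 65 + 70 + 66 + 76 + 79 + 83 + 81 + 86)/10 = 73.3000
Numerator Σ_{t=1}^{9}(z_t−z̄)(z_{t+1}−z̄) = 447.9100
Denominator Σ(z_t−z̄)² = 680.1000
r_1 = 447.9100 / 680.1000 = 0.659

0.659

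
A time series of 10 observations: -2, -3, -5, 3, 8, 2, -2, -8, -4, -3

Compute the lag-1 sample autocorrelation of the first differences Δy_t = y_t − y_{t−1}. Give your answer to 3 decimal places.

0.120

First differences Δy: -1, -2, 8, 5, -6, -4, -6, 4, 1
Mean of differences = -0.1111
Numerator Σ(Δy_t−Δȳ)(Δy_{t+1}−Δȳ) = 23.8765
Denominator Σ(Δy_t−Δȳ)² = 198.8889
r_1(Δy) = 23.8765 / 198.8889 = 0.120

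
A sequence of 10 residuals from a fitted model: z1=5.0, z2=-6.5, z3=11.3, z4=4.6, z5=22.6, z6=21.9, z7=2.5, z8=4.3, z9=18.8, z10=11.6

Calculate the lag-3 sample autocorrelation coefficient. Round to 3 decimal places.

-0.126

Mean z̄ = (5.0 − 6.5 + 11.3 + 4.6 + 22.6 + 21.9 + 2.5 + 4.3 + 18.8 + 11.6)/10 = 9.6100
Numerator Σ_{t=1}^{7}(z_t−z̄)(z_{t+3}−z̄) = -99.9623
Denominator Σ(z_t−z̄)² = 795.6890
r_3 = -99.9623 / 795.6890 = -0.126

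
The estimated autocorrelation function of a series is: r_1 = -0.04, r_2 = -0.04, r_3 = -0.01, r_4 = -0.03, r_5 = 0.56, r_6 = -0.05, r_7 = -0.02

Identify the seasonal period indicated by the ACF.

The largest autocorrelation is r_5 = 0.56; the remaining lags stay at or below -0.01.
The dominant spike at lag 5 indicates a seasonal period of 5.

5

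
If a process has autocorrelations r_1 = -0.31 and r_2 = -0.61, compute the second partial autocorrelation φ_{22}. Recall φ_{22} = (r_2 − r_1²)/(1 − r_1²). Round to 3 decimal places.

-0.781

φ_{22} = (r_2 − r_1²) / (1 − r_1²)
r_1² = (-0.31)² = 0.0961
Numerator = -0.61 − 0.0961 = -0.7061; denominator = 1 − 0.0961 = 0.9039
φ_{22} = -0.7061 / 0.9039 = -0.781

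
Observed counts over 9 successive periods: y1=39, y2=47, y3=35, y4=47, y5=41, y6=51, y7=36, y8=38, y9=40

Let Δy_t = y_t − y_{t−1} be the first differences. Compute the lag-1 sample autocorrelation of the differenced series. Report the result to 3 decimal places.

First differences Δy: 8, -12, 12, -6, 10, -15, 2, 2
Mean of differences = 0.1250
Numerator Σ(Δy_t−Δȳ)(Δy_{t+1}−Δȳ) = -546.8906
Denominator Σ(Δy_t−Δȳ)² = 720.8750
r_1(Δy) = -546.8906 / 720.8750 = -0.759

-0.759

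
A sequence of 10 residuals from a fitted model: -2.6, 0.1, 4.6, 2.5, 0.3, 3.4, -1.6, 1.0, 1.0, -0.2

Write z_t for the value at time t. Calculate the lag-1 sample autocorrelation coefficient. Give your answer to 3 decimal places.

-0.072

Mean z̄ = (-2.6 + 0.1 + 4.6 + 2.5 + 0.3 + 3.4 − 1.6 + 1.0 + 1.0 − 0.2)/10 = 0.8500
Numerator Σ_{t=1}^{9}(z_t−z̄)(z_{t+1}−z̄) = -3.0975
Denominator Σ(z_t−z̄)² = 43.2050
r_1 = -3.0975 / 43.2050 = -0.072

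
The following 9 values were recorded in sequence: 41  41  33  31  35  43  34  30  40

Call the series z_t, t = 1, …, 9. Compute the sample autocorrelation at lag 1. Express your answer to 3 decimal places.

Mean z̄ = (41 + 41 + 33 + 31 + 35 + 43 + 34 + 30 + 40)/9 = 36.4444
Numerator Σ_{t=1}^{8}(z_t−z̄)(z_{t+1}−z̄) = -0.9753
Denominator Σ(z_t−z̄)² = 188.2222
r_1 = -0.9753 / 188.2222 = -0.005

-0.005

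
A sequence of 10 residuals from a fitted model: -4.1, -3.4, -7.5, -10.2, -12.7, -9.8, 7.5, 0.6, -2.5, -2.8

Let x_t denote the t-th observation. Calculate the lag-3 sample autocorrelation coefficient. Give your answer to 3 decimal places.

Mean x̄ = (-4.1 − 3.4 − 7.5 − 10.2 − 12.7 − 9.8 + 7.5 + 0.6 − 2.5 − 2.8)/10 = -4.4900
Σ(x_t−x̄)(x_{t+3}−x̄) = (-2.2269) + (-8.9489) + (15.9831) + (-68.4629) + (-41.7889) + (-10.5669) + (20.2631) = -95.7483
Denominator Σ(x_t−x̄)² = 315.0890
r_3 = -95.7483 / 315.0890 = -0.304

-0.304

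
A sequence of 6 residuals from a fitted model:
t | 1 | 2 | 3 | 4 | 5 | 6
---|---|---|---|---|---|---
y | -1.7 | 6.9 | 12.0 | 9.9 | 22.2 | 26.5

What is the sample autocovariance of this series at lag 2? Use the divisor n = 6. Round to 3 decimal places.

-3.202

Mean ȳ = (-1.7 + 6.9 + 12.0 + 9.9 + 22.2 + 26.5)/6 = 12.6333
Σ_{t=1}^{4}(y_t−ȳ)(y_{t+2}−ȳ) = -19.2122
γ_2 = -19.2122 / 6 = -3.202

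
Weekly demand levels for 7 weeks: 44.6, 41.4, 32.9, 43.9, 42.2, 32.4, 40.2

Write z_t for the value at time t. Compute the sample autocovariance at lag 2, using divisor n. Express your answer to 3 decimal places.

-10.371

Mean z̄ = (44.6 + 41.4 + 32.9 + 43.9 + 42.2 + 32.4 + 40.2)/7 = 39.6571
Σ_{t=1}^{5}(z_t−z̄)(z_{t+2}−z̄) = -72.5980
γ_2 = -72.5980 / 7 = -10.371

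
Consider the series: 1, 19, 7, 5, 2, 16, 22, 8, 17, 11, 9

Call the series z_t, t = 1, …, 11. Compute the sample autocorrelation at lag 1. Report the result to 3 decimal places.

-0.147

Mean z̄ = (1 + 19 + 7 + 5 + 2 + 16 + 22 + 8 + 17 + 11 + 9)/11 = 10.6364
Numerator Σ_{t=1}^{10}(z_t−z̄)(z_{t+1}−z̄) = -72.2231
Denominator Σ(z_t−z̄)² = 490.5455
r_1 = -72.2231 / 490.5455 = -0.147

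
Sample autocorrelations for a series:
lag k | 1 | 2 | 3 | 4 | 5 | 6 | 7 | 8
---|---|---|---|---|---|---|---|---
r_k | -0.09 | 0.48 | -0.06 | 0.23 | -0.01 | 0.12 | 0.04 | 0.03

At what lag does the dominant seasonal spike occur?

2

The largest autocorrelation is r_2 = 0.48, with a weaker echo at lag 4 (0.23); the remaining lags stay at or below 0.12.
The dominant spike at lag 2 indicates a seasonal period of 2.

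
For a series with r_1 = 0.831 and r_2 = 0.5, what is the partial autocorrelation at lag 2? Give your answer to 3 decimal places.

φ_{22} = (r_2 − r_1²) / (1 − r_1²)
r_1² = (0.831)² = 0.690561
Numerator = 0.5 − 0.6906 = -0.1906; denominator = 1 − 0.6906 = 0.3094
φ_{22} = -0.1906 / 0.3094 = -0.616

-0.616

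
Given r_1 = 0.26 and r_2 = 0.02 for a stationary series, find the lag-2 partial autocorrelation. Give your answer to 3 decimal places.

φ_{22} = (r_2 − r_1²) / (1 − r_1²)
r_1² = (0.26)² = 0.0676
Numerator = 0.02 − 0.0676 = -0.0476; denominator = 1 − 0.0676 = 0.9324
φ_{22} = -0.0476 / 0.9324 = -0.051

-0.051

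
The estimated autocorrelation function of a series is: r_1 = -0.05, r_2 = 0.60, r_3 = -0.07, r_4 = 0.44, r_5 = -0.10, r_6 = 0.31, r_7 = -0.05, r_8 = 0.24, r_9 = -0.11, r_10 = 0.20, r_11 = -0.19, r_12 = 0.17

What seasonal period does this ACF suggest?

2

The largest autocorrelation is r_2 = 0.60, with weaker echoes at lags 4 (0.44), 6 (0.31), 8 (0.24), 10 (0.20) and 12 (0.17); the remaining lags stay at or below -0.05.
The dominant spike at lag 2 indicates a seasonal period of 2.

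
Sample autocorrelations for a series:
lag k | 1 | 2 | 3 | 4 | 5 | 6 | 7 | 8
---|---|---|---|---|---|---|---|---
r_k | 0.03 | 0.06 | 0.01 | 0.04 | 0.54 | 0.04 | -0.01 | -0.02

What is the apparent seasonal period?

5

The largest autocorrelation is r_5 = 0.54; the remaining lags stay at or below 0.06.
The dominant spike at lag 5 indicates a seasonal period of 5.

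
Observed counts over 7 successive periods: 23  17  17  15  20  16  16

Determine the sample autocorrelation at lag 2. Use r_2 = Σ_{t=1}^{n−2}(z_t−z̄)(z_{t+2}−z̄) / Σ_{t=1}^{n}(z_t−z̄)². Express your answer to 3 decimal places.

Mean z̄ = (23 + 17 + 17 + 15 + 20 + 16 + 16)/7 = 17.7143
Deviations from mean: 5.2857, -0.7143, -0.7143, -2.7143, 2.2857, -1.7143, -1.7143
Σ(z_t−z̄)(z_{t+2}−z̄) = (-3.7755) + (1.9388) + (-1.6327) + (4.6531) + (-3.9184) = -2.7347
Denominator Σ(z_t−z̄)² = 47.4286
r_2 = -2.7347 / 47.4286 = -0.058

-0.058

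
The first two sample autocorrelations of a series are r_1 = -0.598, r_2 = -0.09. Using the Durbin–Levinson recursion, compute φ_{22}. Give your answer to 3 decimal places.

-0.697

φ_{22} = (r_2 − r_1²) / (1 − r_1²)
r_1² = (-0.598)² = 0.357604
Numerator = -0.09 − 0.3576 = -0.4476; denominator = 1 − 0.3576 = 0.6424
φ_{22} = -0.4476 / 0.6424 = -0.697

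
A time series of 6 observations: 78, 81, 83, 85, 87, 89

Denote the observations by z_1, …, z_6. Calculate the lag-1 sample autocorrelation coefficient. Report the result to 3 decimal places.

Mean z̄ = (78 + 81 + 83 + 85 + 87 + 89)/6 = 83.8333
Numerator Σ_{t=1}^{5}(z_t−z̄)(z_{t+1}−z̄) = 37.9722
Denominator Σ(z_t−z̄)² = 80.8333
r_1 = 37.9722 / 80.8333 = 0.470

0.470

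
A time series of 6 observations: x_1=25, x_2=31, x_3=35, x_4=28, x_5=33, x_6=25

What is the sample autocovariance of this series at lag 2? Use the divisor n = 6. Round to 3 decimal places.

-0.167

Mean x̄ = (25 + 31 + 35 + 28 + 33 + 25)/6 = 29.5000
Deviations: -4.5000, 1.5000, 5.5000, -1.5000, 3.5000, -4.5000
Σ_{t=1}^{4}(x_t−x̄)(x_{t+2}−x̄) = -1.0000
γ_2 = -1.0000 / 6 = -0.167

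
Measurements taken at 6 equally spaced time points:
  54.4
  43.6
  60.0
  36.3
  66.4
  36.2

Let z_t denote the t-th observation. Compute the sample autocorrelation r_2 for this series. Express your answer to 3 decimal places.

0.599

Mean z̄ = (54.4 + 43.6 + 60.0 + 36.3 + 66.4 + 36.2)/6 = 49.4833
Deviations from mean: 4.9167, -5.8833, 10.5167, -13.1833, 16.9167, -13.2833
Σ(z_t−z̄)(z_{t+2}−z̄) = (51.7069) + (77.5619) + (177.9069) + (175.1186) = 482.2944
Denominator Σ(z_t−z̄)² = 805.8083
r_2 = 482.2944 / 805.8083 = 0.599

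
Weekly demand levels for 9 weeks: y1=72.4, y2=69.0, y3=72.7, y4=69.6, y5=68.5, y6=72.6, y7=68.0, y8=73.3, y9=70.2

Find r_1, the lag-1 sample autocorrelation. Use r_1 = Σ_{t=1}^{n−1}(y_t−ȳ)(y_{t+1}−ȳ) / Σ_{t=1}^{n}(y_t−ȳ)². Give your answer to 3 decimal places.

-0.702

Mean ȳ = (72.4 + 69.0 + 72.7 + 69.6 + 68.5 + 72.6 + 68.0 + 73.3 + 70.2)/9 = 70.7000
Numerator Σ_{t=1}^{8}(y_t−ȳ)(y_{t+1}−ȳ) = -23.7000
Denominator Σ(y_t−ȳ)² = 33.7400
r_1 = -23.7000 / 33.7400 = -0.702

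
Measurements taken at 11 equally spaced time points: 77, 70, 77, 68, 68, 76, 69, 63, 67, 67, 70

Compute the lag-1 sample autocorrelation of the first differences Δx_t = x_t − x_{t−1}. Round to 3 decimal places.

-0.438

First differences Δx: -7, 7, -9, 0, 8, -7, -6, 4, 0, 3
Mean of differences = -0.7000
Numerator Σ(Δx_t−Δx̄)(Δx_{t+1}−Δx̄) = -152.5900
Denominator Σ(Δx_t−Δx̄)² = 348.1000
r_1(Δx) = -152.5900 / 348.1000 = -0.438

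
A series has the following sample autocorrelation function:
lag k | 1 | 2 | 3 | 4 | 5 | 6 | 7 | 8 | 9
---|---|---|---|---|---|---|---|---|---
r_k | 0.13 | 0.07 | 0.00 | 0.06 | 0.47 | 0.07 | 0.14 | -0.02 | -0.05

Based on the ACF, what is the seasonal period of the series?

The largest autocorrelation is r_5 = 0.47; the remaining lags stay at or below 0.14.
The dominant spike at lag 5 indicates a seasonal period of 5.

5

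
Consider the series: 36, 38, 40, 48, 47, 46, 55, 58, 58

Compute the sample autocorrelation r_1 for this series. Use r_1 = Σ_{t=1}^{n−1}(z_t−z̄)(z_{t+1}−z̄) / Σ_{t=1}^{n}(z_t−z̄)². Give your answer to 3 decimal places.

0.636

Mean z̄ = (36 + 38 + 40 + 48 + 47 + 46 + 55 + 58 + 58)/9 = 47.3333
Numerator Σ_{t=1}^{8}(z_t−z̄)(z_{t+1}−z̄) = 354.8889
Denominator Σ(z_t−z̄)² = 558.0000
r_1 = 354.8889 / 558.0000 = 0.636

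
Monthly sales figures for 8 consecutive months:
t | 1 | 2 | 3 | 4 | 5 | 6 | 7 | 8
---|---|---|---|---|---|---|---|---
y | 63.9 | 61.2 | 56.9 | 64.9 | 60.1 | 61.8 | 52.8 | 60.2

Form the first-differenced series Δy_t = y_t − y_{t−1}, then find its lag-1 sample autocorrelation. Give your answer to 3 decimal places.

First differences Δy: -2.7, -4.3, 8.0, -4.8, 1.7, -9.0, 7.4
Mean of differences = -0.5286
Numerator Σ(Δy_t−Δȳ)(Δy_{t+1}−Δȳ) = -155.9694
Denominator Σ(Δy_t−Δȳ)² = 249.5143
r_1(Δy) = -155.9694 / 249.5143 = -0.625

-0.625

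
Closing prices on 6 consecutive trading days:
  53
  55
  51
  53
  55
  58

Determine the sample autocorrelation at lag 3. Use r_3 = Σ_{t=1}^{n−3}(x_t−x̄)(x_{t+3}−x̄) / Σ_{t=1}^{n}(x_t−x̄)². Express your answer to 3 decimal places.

Mean x̄ = (53 + 55 + 51 + 53 + 55 + 58)/6 = 54.1667
Numerator Σ_{t=1}^{3}(x_t−x̄)(x_{t+3}−x̄) = -10.0833
Denominator Σ(x_t−x̄)² = 28.8333
r_3 = -10.0833 / 28.8333 = -0.350

-0.350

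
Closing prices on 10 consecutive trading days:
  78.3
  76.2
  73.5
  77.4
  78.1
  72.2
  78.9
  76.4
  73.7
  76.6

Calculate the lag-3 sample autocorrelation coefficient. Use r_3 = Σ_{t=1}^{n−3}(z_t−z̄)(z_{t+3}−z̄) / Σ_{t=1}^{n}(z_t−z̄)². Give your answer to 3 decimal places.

0.606

Mean z̄ = (78.3 + 76.2 + 73.5 + 77.4 + 78.1 + 72.2 + 78.9 + 76.4 + 73.7 + 76.6)/10 = 76.1300
Numerator Σ_{t=1}^{7}(z_t−z̄)(z_{t+3}−z̄) = 28.1313
Denominator Σ(z_t−z̄)² = 46.4410
r_3 = 28.1313 / 46.4410 = 0.606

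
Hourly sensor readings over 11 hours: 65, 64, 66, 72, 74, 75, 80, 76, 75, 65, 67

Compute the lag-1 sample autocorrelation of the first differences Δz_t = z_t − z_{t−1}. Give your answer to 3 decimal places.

First differences Δz: -1, 2, 6, 2, 1, 5, -4, -1, -10, 2
Mean of differences = 0.2000
Numerator Σ(Δz_t−Δz̄)(Δz_{t+1}−Δz̄) = 2.7600
Denominator Σ(Δz_t−Δz̄)² = 191.6000
r_1(Δz) = 2.7600 / 191.6000 = 0.014

0.014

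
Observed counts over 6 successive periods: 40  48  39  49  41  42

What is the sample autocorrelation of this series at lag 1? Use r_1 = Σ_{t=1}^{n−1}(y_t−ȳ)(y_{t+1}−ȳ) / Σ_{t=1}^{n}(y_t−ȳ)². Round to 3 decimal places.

Mean ȳ = (40 + 48 + 39 + 49 + 41 + 42)/6 = 43.1667
Deviations from mean: -3.1667, 4.8333, -4.1667, 5.8333, -2.1667, -1.1667
Σ(y_t−ȳ)(y_{t+1}−ȳ) = (-15.3056) + (-20.1389) + (-24.3056) + (-12.6389) + (2.5278) = -69.8611
Denominator Σ(y_t−ȳ)² = 90.8333
r_1 = -69.8611 / 90.8333 = -0.769

-0.769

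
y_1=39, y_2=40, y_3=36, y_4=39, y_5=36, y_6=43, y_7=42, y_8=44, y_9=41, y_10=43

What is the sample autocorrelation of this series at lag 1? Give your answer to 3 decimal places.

0.230

Mean ȳ = (39 + 40 + 36 + 39 + 36 + 43 + 42 + 44 + 41 + 43)/10 = 40.3000
Numerator Σ_{t=1}^{9}(y_t−ȳ)(y_{t+1}−ȳ) = 16.6100
Denominator Σ(y_t−ȳ)² = 72.1000
r_1 = 16.6100 / 72.1000 = 0.230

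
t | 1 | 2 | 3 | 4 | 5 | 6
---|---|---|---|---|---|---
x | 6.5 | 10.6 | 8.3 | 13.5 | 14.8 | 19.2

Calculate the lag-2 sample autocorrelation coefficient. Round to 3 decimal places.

0.176

Mean x̄ = (6.5 + 10.6 + 8.3 + 13.5 + 14.8 + 19.2)/6 = 12.1500
Numerator Σ_{t=1}^{4}(x_t−x̄)(x_{t+2}−x̄) = 18.9750
Denominator Σ(x_t−x̄)² = 107.6950
r_2 = 18.9750 / 107.6950 = 0.176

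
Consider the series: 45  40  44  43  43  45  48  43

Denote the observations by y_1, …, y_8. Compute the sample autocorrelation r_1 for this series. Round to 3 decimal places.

Mean ȳ = (45 + 40 + 44 + 43 + 43 + 45 + 48 + 43)/8 = 43.8750
Deviations from mean: 1.1250, -3.8750, 0.1250, -0.8750, -0.8750, 1.1250, 4.1250, -0.8750
Σ(y_t−ȳ)(y_{t+1}−ȳ) = (-4.3594) + (-0.4844) + (-0.1094) + (0.7656) + (-0.9844) + (4.6406) + (-3.6094) = -4.1406
Denominator Σ(y_t−ȳ)² = 36.8750
r_1 = -4.1406 / 36.8750 = -0.112

-0.112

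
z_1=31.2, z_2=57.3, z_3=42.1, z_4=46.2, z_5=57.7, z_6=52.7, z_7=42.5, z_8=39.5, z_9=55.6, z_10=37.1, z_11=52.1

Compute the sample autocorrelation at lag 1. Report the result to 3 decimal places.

Mean z̄ = (31.2 + 57.3 + 42.1 + 46.2 + 57.7 + 52.7 + 42.5 + 39.5 + 55.6 + 37.1 + 52.1)/11 = 46.7273
Numerator Σ_{t=1}^{10}(z_t−z̄)(z_{t+1}−z̄) = -346.8644
Denominator Σ(z_t−z̄)² = 801.0218
r_1 = -346.8644 / 801.0218 = -0.433

-0.433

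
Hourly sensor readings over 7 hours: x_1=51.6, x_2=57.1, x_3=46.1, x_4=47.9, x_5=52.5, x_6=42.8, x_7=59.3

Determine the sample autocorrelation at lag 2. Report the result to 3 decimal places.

Mean x̄ = (51.6 + 57.1 + 46.1 + 47.9 + 52.5 + 42.8 + 59.3)/7 = 51.0429
Deviations from mean: 0.5571, 6.0571, -4.9429, -3.1429, 1.4571, -8.2429, 8.2571
Σ(x_t−x̄)(x_{t+2}−x̄) = (-2.7539) + (-19.0367) + (-7.2024) + (25.9061) + (12.0318) = 8.9449
Denominator Σ(x_t−x̄)² = 209.5571
r_2 = 8.9449 / 209.5571 = 0.043

0.043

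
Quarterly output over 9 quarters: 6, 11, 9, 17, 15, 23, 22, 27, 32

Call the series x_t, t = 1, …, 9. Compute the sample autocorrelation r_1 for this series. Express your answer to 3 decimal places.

0.542

Mean x̄ = (6 + 11 + 9 + 17 + 15 + 23 + 22 + 27 + 32)/9 = 18.0000
Numerator Σ_{t=1}^{8}(x_t−x̄)(x_{t+1}−x̄) = 326.0000
Denominator Σ(x_t−x̄)² = 602.0000
r_1 = 326.0000 / 602.0000 = 0.542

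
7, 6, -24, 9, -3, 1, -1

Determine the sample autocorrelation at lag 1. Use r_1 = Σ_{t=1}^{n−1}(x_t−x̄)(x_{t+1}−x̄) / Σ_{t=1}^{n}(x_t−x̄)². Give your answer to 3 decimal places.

Mean x̄ = (7 + 6 − 24 + 9 − 3 + 1 − 1)/7 = -0.7143
Deviations from mean: 7.7143, 6.7143, -23.2857, 9.7143, -2.2857, 1.7143, -0.2857
Σ(x_t−x̄)(x_{t+1}−x̄) = (51.7959) + (-156.3469) + (-226.2041) + (-22.2041) + (-3.9184) + (-0.4898) = -357.3673
Denominator Σ(x_t−x̄)² = 749.4286
r_1 = -357.3673 / 749.4286 = -0.477

-0.477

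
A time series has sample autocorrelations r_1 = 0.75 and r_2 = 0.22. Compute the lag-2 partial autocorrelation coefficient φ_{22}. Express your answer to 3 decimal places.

φ_{22} = (r_2 − r_1²) / (1 − r_1²)
r_1² = (0.75)² = 0.5625
Numerator = 0.22 − 0.5625 = -0.3425; denominator = 1 − 0.5625 = 0.4375
φ_{22} = -0.3425 / 0.4375 = -0.783

-0.783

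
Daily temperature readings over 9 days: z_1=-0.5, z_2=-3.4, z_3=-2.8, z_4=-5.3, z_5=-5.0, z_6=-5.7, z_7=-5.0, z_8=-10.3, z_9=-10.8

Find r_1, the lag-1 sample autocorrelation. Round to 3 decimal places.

0.448

Mean z̄ = (-0.5 − 3.4 − 2.8 − 5.3 − 5.0 − 5.7 − 5.0 − 10.3 − 10.8)/9 = -5.4222
Numerator Σ_{t=1}^{8}(z_t−z̄)(z_{t+1}−z̄) = 39.5662
Denominator Σ(z_t−z̄)² = 88.3556
r_1 = 39.5662 / 88.3556 = 0.448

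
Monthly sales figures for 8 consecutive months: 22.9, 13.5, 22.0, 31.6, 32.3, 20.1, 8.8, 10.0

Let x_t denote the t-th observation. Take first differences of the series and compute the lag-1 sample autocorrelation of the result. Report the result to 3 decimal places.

0.221

First differences Δx: -9.4, 8.5, 9.6, 0.7, -12.2, -11.3, 1.2
Mean of differences = -1.8429
Numerator Σ(Δx_t−Δx̄)(Δx_{t+1}−Δx̄) = 112.1224
Denominator Σ(Δx_t−Δx̄)² = 507.4571
r_1(Δx) = 112.1224 / 507.4571 = 0.221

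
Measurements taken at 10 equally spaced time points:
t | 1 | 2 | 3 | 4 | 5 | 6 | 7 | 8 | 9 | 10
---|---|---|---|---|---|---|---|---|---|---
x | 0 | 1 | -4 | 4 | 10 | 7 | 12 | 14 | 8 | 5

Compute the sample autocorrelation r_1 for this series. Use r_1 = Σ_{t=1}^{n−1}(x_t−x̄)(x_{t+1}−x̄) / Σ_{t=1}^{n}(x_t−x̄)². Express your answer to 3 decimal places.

0.577

Mean x̄ = (0 + 1 − 4 + 4 + 10 + 7 + 12 + 14 + 8 + 5)/10 = 5.7000
Numerator Σ_{t=1}^{9}(x_t−x̄)(x_{t+1}−x̄) = 165.1100
Denominator Σ(x_t−x̄)² = 286.1000
r_1 = 165.1100 / 286.1000 = 0.577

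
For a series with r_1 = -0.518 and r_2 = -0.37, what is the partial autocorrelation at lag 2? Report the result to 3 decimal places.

φ_{22} = (r_2 − r_1²) / (1 − r_1²)
r_1² = (-0.518)² = 0.268324
Numerator = -0.37 − 0.2683 = -0.6383; denominator = 1 − 0.2683 = 0.7317
φ_{22} = -0.6383 / 0.7317 = -0.872

-0.872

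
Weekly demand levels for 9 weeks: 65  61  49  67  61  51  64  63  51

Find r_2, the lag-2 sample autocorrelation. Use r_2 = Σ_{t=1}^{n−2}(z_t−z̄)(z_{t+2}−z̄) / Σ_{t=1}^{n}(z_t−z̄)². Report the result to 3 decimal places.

-0.503

Mean z̄ = (65 + 61 + 49 + 67 + 61 + 51 + 64 + 63 + 51)/9 = 59.1111
Σ(z_t−z̄)(z_{t+2}−z̄) = (-59.5432) + (14.9012) + (-19.0988) + (-63.9877) + (9.2346) + (-31.5432) + (-39.6543) = -189.6914
Denominator Σ(z_t−z̄)² = 376.8889
r_2 = -189.6914 / 376.8889 = -0.503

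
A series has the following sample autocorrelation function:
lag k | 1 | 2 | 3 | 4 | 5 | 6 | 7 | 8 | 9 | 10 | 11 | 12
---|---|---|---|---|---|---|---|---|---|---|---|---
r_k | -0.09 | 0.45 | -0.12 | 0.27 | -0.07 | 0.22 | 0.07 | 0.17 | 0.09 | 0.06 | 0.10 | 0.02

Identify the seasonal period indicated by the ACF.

2

The largest autocorrelation is r_2 = 0.45, with weaker echoes at lags 4 (0.27), 6 (0.22) and 8 (0.17); the remaining lags stay at or below 0.10.
The dominant spike at lag 2 indicates a seasonal period of 2.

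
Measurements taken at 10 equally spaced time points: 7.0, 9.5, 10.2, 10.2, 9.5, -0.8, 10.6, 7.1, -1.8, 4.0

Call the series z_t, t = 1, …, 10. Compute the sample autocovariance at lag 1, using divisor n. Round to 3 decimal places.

0.366

Mean z̄ = (7.0 + 9.5 + 10.2 + 10.2 + 9.5 − 0.8 + 10.6 + 7.1 − 1.8 + 4.0)/10 = 6.5500
Σ_{t=1}^{9}(z_t−z̄)(z_{t+1}−z̄) = 3.6625
γ_1 = 3.6625 / 10 = 0.366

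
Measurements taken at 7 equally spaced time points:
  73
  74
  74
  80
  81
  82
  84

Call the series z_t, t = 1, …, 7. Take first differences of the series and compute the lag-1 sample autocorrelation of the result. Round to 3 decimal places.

First differences Δz: 1, 0, 6, 1, 1, 2
Mean of differences = 1.8333
Numerator Σ(Δz_t−Δz̄)(Δz_{t+1}−Δz̄) = -9.0278
Denominator Σ(Δz_t−Δz̄)² = 22.8333
r_1(Δz) = -9.0278 / 22.8333 = -0.395

-0.395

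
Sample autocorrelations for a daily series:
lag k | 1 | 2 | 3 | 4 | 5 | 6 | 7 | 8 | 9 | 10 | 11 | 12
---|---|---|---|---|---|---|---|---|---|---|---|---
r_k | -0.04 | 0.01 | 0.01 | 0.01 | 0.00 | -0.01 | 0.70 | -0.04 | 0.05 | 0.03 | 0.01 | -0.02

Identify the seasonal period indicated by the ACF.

7

The largest autocorrelation is r_7 = 0.70; the remaining lags stay at or below 0.05.
The dominant spike at lag 7 indicates a seasonal period of 7.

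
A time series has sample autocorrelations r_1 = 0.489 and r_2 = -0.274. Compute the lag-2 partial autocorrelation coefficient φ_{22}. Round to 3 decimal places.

φ_{22} = (r_2 − r_1²) / (1 − r_1²)
r_1² = (0.489)² = 0.239121
Numerator = -0.274 − 0.2391 = -0.5131; denominator = 1 − 0.2391 = 0.7609
φ_{22} = -0.5131 / 0.7609 = -0.674

-0.674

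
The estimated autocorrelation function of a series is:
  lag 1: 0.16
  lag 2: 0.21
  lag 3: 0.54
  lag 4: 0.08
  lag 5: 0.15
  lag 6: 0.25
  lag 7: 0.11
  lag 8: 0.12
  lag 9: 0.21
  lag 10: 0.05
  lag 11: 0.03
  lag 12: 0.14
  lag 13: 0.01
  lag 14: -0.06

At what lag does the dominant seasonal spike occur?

The largest autocorrelation is r_3 = 0.54, with a weaker echo at lag 6 (0.25); the remaining lags stay at or below 0.21.
The dominant spike at lag 3 indicates a seasonal period of 3.

3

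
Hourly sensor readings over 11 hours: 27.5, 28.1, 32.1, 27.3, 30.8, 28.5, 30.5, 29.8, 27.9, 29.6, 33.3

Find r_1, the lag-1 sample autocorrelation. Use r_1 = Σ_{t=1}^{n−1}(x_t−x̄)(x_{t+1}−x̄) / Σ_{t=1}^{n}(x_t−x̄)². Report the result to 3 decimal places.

Mean x̄ = (27.5 + 28.1 + 32.1 + 27.3 + 30.8 + 28.5 + 30.5 + 29.8 + 27.9 + 29.6 + 33.3)/11 = 29.5818
Numerator Σ_{t=1}^{10}(x_t−x̄)(x_{t+1}−x̄) = -11.6131
Denominator Σ(x_t−x̄)² = 38.2764
r_1 = -11.6131 / 38.2764 = -0.303

-0.303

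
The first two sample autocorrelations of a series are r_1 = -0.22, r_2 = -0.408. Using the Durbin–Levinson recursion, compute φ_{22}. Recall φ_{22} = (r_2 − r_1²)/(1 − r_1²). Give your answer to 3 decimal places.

-0.480

φ_{22} = (r_2 − r_1²) / (1 − r_1²)
r_1² = (-0.22)² = 0.0484
Numerator = -0.408 − 0.0484 = -0.4564; denominator = 1 − 0.0484 = 0.9516
φ_{22} = -0.4564 / 0.9516 = -0.480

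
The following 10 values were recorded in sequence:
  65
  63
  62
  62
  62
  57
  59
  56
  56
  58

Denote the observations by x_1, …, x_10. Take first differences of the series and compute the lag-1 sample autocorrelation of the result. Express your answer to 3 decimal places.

-0.482

First differences Δx: -2, -1, 0, 0, -5, 2, -3, 0, 2
Mean of differences = -0.7778
Numerator Σ(Δx_t−Δx̄)(Δx_{t+1}−Δx̄) = -20.0494
Denominator Σ(Δx_t−Δx̄)² = 41.5556
r_1(Δx) = -20.0494 / 41.5556 = -0.482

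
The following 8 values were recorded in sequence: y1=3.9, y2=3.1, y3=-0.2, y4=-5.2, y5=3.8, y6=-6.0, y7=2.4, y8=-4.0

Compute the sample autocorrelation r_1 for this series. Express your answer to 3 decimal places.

-0.443

Mean ȳ = (3.9 + 3.1 − 0.2 − 5.2 + 3.8 − 6.0 + 2.4 − 4.0)/8 = -0.2750
Deviations from mean: 4.1750, 3.3750, 0.0750, -4.9250, 4.0750, -5.7250, 2.6750, -3.7250
Numerator Σ_{t=1}^{7}(y_t−ȳ)(y_{t+1}−ȳ) = -54.7031
Denominator Σ(y_t−ȳ)² = 123.4950
r_1 = -54.7031 / 123.4950 = -0.443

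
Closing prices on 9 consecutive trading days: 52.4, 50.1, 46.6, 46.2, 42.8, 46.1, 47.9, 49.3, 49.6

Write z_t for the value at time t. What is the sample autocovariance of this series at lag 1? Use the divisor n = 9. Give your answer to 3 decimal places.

Mean z̄ = (52.4 + 50.1 + 46.6 + 46.2 + 42.8 + 46.1 + 47.9 + 49.3 + 49.6)/9 = 47.8889
Σ_{t=1}^{8}(z_t−z̄)(z_{t+1}−z̄) = 29.4099
γ_1 = 29.4099 / 9 = 3.268

3.268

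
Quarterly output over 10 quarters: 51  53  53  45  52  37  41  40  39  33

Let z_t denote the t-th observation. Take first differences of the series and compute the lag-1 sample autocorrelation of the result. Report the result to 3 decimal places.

-0.694

First differences Δz: 2, 0, -8, 7, -15, 4, -1, -1, -6
Mean of differences = -2.0000
Numerator Σ(Δz_t−Δz̄)(Δz_{t+1}−Δz̄) = -250.0000
Denominator Σ(Δz_t−Δz̄)² = 360.0000
r_1(Δz) = -250.0000 / 360.0000 = -0.694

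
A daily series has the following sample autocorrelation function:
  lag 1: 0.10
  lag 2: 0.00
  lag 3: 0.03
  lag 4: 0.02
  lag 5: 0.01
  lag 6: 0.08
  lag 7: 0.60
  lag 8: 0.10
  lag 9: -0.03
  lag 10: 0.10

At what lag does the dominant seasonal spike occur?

7

The largest autocorrelation is r_7 = 0.60; the remaining lags stay at or below 0.10.
The dominant spike at lag 7 indicates a seasonal period of 7.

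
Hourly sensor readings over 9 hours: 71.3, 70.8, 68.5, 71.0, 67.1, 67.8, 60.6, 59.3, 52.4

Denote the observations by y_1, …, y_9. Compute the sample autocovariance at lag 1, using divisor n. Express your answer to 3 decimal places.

19.606

Mean ȳ = (71.3 + 70.8 + 68.5 + 71.0 + 67.1 + 67.8 + 60.6 + 59.3 + 52.4)/9 = 65.4222
Σ_{t=1}^{8}(y_t−ȳ)(y_{t+1}−ȳ) = 176.4573
γ_1 = 176.4573 / 9 = 19.606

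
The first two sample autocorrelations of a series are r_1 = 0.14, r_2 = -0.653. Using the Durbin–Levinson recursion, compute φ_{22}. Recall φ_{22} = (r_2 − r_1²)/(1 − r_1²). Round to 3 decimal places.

-0.686

φ_{22} = (r_2 − r_1²) / (1 − r_1²)
r_1² = (0.14)² = 0.0196
Numerator = -0.653 − 0.0196 = -0.6726; denominator = 1 − 0.0196 = 0.9804
φ_{22} = -0.6726 / 0.9804 = -0.686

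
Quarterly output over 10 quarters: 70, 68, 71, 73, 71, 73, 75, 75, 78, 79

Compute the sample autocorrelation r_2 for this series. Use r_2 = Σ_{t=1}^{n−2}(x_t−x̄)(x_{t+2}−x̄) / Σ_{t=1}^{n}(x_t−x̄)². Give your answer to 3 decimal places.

Mean x̄ = (70 + 68 + 71 + 73 + 71 + 73 + 75 + 75 + 78 + 79)/10 = 73.3000
Numerator Σ_{t=1}^{8}(x_t−x̄)(x_{t+2}−x̄) = 27.8200
Denominator Σ(x_t−x̄)² = 110.1000
r_2 = 27.8200 / 110.1000 = 0.253

0.253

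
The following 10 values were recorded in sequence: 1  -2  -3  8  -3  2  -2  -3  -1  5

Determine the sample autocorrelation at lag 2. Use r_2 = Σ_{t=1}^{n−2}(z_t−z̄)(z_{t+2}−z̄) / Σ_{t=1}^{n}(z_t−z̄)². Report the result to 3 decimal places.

-0.053

Mean z̄ = (1 − 2 − 3 + 8 − 3 + 2 − 2 − 3 − 1 + 5)/10 = 0.2000
Numerator Σ_{t=1}^{8}(z_t−z̄)(z_{t+2}−z̄) = -6.8800
Denominator Σ(z_t−z̄)² = 129.6000
r_2 = -6.8800 / 129.6000 = -0.053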